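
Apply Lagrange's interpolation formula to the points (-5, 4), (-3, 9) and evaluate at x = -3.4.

Lagrange interpolation formula:
P(x) = Σ yᵢ × Lᵢ(x)
where Lᵢ(x) = Π_{j≠i} (x - xⱼ)/(xᵢ - xⱼ)

L_0(-3.4) = (-3.4 - (-3))/(-5 - (-3)) = 0.200000
L_1(-3.4) = (-3.4 - (-5))/(-3 - (-5)) = 0.800000

P(-3.4) = 4×L_0(-3.4) + 9×L_1(-3.4)
P(-3.4) = 8.000000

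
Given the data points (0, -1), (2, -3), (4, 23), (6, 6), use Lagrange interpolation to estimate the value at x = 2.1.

Lagrange interpolation formula:
P(x) = Σ yᵢ × Lᵢ(x)
where Lᵢ(x) = Π_{j≠i} (x - xⱼ)/(xᵢ - xⱼ)

L_0(2.1) = (2.1 - 2)/(0 - 2) × (2.1 - 4)/(0 - 4) × (2.1 - 6)/(0 - 6) = -0.015438
L_1(2.1) = (2.1 - 0)/(2 - 0) × (2.1 - 4)/(2 - 4) × (2.1 - 6)/(2 - 6) = 0.972562
L_2(2.1) = (2.1 - 0)/(4 - 0) × (2.1 - 2)/(4 - 2) × (2.1 - 6)/(4 - 6) = 0.051188
L_3(2.1) = (2.1 - 0)/(6 - 0) × (2.1 - 2)/(6 - 2) × (2.1 - 4)/(6 - 4) = -0.008313

P(2.1) = (-1)×L_0(2.1) + (-3)×L_1(2.1) + 23×L_2(2.1) + 6×L_3(2.1)
P(2.1) = -1.774812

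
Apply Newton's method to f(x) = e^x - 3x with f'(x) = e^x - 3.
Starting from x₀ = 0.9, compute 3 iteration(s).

f(x) = e^x - 3x
f'(x) = e^x - 3
x₀ = 0.9

Newton-Raphson formula: x_{n+1} = x_n - f(x_n)/f'(x_n)

Iteration 1:
  f(0.900000) = -0.240397
  f'(0.900000) = -0.540397
  x_1 = 0.900000 - (-0.240397)/(-0.540397) = 0.455148
Iteration 2:
  f(0.455148) = 0.210963
  f'(0.455148) = -1.423594
  x_2 = 0.455148 - 0.210963/(-1.423594) = 0.603338
Iteration 3:
  f(0.603338) = 0.018197
  f'(0.603338) = -1.171788
  x_3 = 0.603338 - 0.018197/(-1.171788) = 0.618867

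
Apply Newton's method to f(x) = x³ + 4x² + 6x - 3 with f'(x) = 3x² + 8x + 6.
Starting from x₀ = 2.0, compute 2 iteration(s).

f(x) = x³ + 4x² + 6x - 3
f'(x) = 3x² + 8x + 6
x₀ = 2.0

Newton-Raphson formula: x_{n+1} = x_n - f(x_n)/f'(x_n)

Iteration 1:
  f(2.000000) = 33.000000
  f'(2.000000) = 34.000000
  x_1 = 2.000000 - 33.000000/34.000000 = 1.029412
Iteration 2:
  f(1.029412) = 8.506081
  f'(1.029412) = 17.414360
  x_2 = 1.029412 - 8.506081/17.414360 = 0.540960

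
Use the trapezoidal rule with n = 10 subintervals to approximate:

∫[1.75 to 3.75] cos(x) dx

f(x) = cos(x)
a = 1.75, b = 3.75, n = 10
h = (b - a)/n = 0.200000

Trapezoidal rule: (h/2)[f(x₀) + 2f(x₁) + 2f(x₂) + ... + f(xₙ)]

x_0 = 1.7500, f(x_0) = -0.178246, coefficient = 1
x_1 = 1.9500, f(x_1) = -0.370181, coefficient = 2
x_2 = 2.1500, f(x_2) = -0.547358, coefficient = 2
x_3 = 2.3500, f(x_3) = -0.702713, coefficient = 2
x_4 = 2.5500, f(x_4) = -0.830054, coefficient = 2
x_5 = 2.7500, f(x_5) = -0.924302, coefficient = 2
x_6 = 2.9500, f(x_6) = -0.981702, coefficient = 2
x_7 = 3.1500, f(x_7) = -0.999965, coefficient = 2
x_8 = 3.3500, f(x_8) = -0.978362, coefficient = 2
x_9 = 3.5500, f(x_9) = -0.917755, coefficient = 2
x_10 = 3.7500, f(x_10) = -0.820559, coefficient = 1

I ≈ (0.200000/2) × -15.503586 = -1.550359
Exact value: -1.555547
Error: 0.005189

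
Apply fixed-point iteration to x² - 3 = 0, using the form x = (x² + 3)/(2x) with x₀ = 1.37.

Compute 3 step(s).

Equation: x² - 3 = 0
Fixed-point form: x = (x² + 3)/(2x)
x₀ = 1.37

x_1 = g(1.370000) = 1.779891
x_2 = g(1.779891) = 1.732694
x_3 = g(1.732694) = 1.732051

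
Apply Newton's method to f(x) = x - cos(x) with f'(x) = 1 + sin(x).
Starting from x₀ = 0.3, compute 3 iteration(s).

f(x) = x - cos(x)
f'(x) = 1 + sin(x)
x₀ = 0.3

Newton-Raphson formula: x_{n+1} = x_n - f(x_n)/f'(x_n)

Iteration 1:
  f(0.300000) = -0.655336
  f'(0.300000) = 1.295520
  x_1 = 0.300000 - (-0.655336)/1.295520 = 0.805848
Iteration 2:
  f(0.805848) = 0.113349
  f'(0.805848) = 1.721418
  x_2 = 0.805848 - 0.113349/1.721418 = 0.740002
Iteration 3:
  f(0.740002) = 0.001535
  f'(0.740002) = 1.674289
  x_3 = 0.740002 - 0.001535/1.674289 = 0.739085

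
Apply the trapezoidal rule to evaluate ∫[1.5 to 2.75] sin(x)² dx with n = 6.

f(x) = sin(x)²
a = 1.5, b = 2.75, n = 6
h = (b - a)/n = 0.208333

Trapezoidal rule: (h/2)[f(x₀) + 2f(x₁) + 2f(x₂) + ... + f(xₙ)]

x_0 = 1.5000, f(x_0) = 0.994996, coefficient = 1
x_1 = 1.7083, f(x_1) = 0.981203, coefficient = 2
x_2 = 1.9167, f(x_2) = 0.885068, coefficient = 2
x_3 = 2.1250, f(x_3) = 0.723044, coefficient = 2
x_4 = 2.3333, f(x_4) = 0.522853, coefficient = 2
x_5 = 2.5417, f(x_5) = 0.318752, coefficient = 2
x_6 = 2.7500, f(x_6) = 0.145665, coefficient = 1

I ≈ (0.208333/2) × 8.002501 = 0.833594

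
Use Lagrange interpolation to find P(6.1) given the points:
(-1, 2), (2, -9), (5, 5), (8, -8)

Lagrange interpolation formula:
P(x) = Σ yᵢ × Lᵢ(x)
where Lᵢ(x) = Π_{j≠i} (x - xⱼ)/(xᵢ - xⱼ)

L_0(6.1) = (6.1 - 2)/(-1 - 2) × (6.1 - 5)/(-1 - 5) × (6.1 - 8)/(-1 - 8) = 0.052895
L_1(6.1) = (6.1 - (-1))/(2 - (-1)) × (6.1 - 5)/(2 - 5) × (6.1 - 8)/(2 - 8) = -0.274796
L_2(6.1) = (6.1 - (-1))/(5 - (-1)) × (6.1 - 2)/(5 - 2) × (6.1 - 8)/(5 - 8) = 1.024241
L_3(6.1) = (6.1 - (-1))/(8 - (-1)) × (6.1 - 2)/(8 - 2) × (6.1 - 5)/(8 - 5) = 0.197660

P(6.1) = 2×L_0(6.1) + (-9)×L_1(6.1) + 5×L_2(6.1) + (-8)×L_3(6.1)
P(6.1) = 6.118877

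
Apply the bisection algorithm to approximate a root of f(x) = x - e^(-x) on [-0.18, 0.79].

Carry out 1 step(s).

f(x) = x - e^(-x)
Initial interval: [-0.18, 0.79]

Iteration 1:
  c_1 = (-0.180000 + 0.790000)/2 = 0.305000
  f(c_1) = f(0.305000) = -0.432123
  f(a) × f(c) ≥ 0, new interval: [0.305000, 0.790000]

After 1 iteration(s), the approximation is c_1 = 0.305000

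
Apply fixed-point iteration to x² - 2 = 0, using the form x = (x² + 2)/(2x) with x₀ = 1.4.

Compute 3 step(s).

Equation: x² - 2 = 0
Fixed-point form: x = (x² + 2)/(2x)
x₀ = 1.4

x_1 = g(1.400000) = 1.414286
x_2 = g(1.414286) = 1.414214
x_3 = g(1.414214) = 1.414214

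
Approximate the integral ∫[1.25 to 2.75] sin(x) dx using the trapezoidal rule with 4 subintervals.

f(x) = sin(x)
a = 1.25, b = 2.75, n = 4
h = (b - a)/n = 0.375000

Trapezoidal rule: (h/2)[f(x₀) + 2f(x₁) + 2f(x₂) + ... + f(xₙ)]

x_0 = 1.2500, f(x_0) = 0.948985, coefficient = 1
x_1 = 1.6250, f(x_1) = 0.998531, coefficient = 2
x_2 = 2.0000, f(x_2) = 0.909297, coefficient = 2
x_3 = 2.3750, f(x_3) = 0.693685, coefficient = 2
x_4 = 2.7500, f(x_4) = 0.381661, coefficient = 1

I ≈ (0.375000/2) × 6.533673 = 1.225064
Exact value: 1.239625
Error: 0.014561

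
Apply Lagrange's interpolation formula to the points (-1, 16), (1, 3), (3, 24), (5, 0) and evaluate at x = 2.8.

Lagrange interpolation formula:
P(x) = Σ yᵢ × Lᵢ(x)
where Lᵢ(x) = Π_{j≠i} (x - xⱼ)/(xᵢ - xⱼ)

L_0(2.8) = (2.8 - 1)/(-1 - 1) × (2.8 - 3)/(-1 - 3) × (2.8 - 5)/(-1 - 5) = -0.016500
L_1(2.8) = (2.8 - (-1))/(1 - (-1)) × (2.8 - 3)/(1 - 3) × (2.8 - 5)/(1 - 5) = 0.104500
L_2(2.8) = (2.8 - (-1))/(3 - (-1)) × (2.8 - 1)/(3 - 1) × (2.8 - 5)/(3 - 5) = 0.940500
L_3(2.8) = (2.8 - (-1))/(5 - (-1)) × (2.8 - 1)/(5 - 1) × (2.8 - 3)/(5 - 3) = -0.028500

P(2.8) = 16×L_0(2.8) + 3×L_1(2.8) + 24×L_2(2.8) + 0×L_3(2.8)
P(2.8) = 22.621500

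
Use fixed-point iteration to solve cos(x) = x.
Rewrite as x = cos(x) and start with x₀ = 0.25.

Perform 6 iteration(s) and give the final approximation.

Equation: cos(x) = x
Fixed-point form: x = cos(x)
x₀ = 0.25

x_1 = g(0.250000) = 0.968912
x_2 = g(0.968912) = 0.566196
x_3 = g(0.566196) = 0.843947
x_4 = g(0.843947) = 0.664518
x_5 = g(0.664518) = 0.787214
x_6 = g(0.787214) = 0.705822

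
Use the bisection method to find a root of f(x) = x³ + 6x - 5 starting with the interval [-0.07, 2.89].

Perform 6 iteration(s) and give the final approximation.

f(x) = x³ + 6x - 5
Initial interval: [-0.07, 2.89]

Iteration 1:
  c_1 = (-0.070000 + 2.890000)/2 = 1.410000
  f(c_1) = f(1.410000) = 6.263221
  f(a) × f(c) < 0, new interval: [-0.070000, 1.410000]
Iteration 2:
  c_2 = (-0.070000 + 1.410000)/2 = 0.670000
  f(c_2) = f(0.670000) = -0.679237
  f(a) × f(c) ≥ 0, new interval: [0.670000, 1.410000]
Iteration 3:
  c_3 = (0.670000 + 1.410000)/2 = 1.040000
  f(c_3) = f(1.040000) = 2.364864
  f(a) × f(c) < 0, new interval: [0.670000, 1.040000]
Iteration 4:
  c_4 = (0.670000 + 1.040000)/2 = 0.855000
  f(c_4) = f(0.855000) = 0.755026
  f(a) × f(c) < 0, new interval: [0.670000, 0.855000]
Iteration 5:
  c_5 = (0.670000 + 0.855000)/2 = 0.762500
  f(c_5) = f(0.762500) = 0.018322
  f(a) × f(c) < 0, new interval: [0.670000, 0.762500]
Iteration 6:
  c_6 = (0.670000 + 0.762500)/2 = 0.716250
  f(c_6) = f(0.716250) = -0.335054
  f(a) × f(c) ≥ 0, new interval: [0.716250, 0.762500]

After 6 iteration(s), the approximation is c_6 = 0.716250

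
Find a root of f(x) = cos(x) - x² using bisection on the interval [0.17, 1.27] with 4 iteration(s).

f(x) = cos(x) - x²
Initial interval: [0.17, 1.27]

Iteration 1:
  c_1 = (0.170000 + 1.270000)/2 = 0.720000
  f(c_1) = f(0.720000) = 0.233406
  f(a) × f(c) ≥ 0, new interval: [0.720000, 1.270000]
Iteration 2:
  c_2 = (0.720000 + 1.270000)/2 = 0.995000
  f(c_2) = f(0.995000) = -0.445522
  f(a) × f(c) < 0, new interval: [0.720000, 0.995000]
Iteration 3:
  c_3 = (0.720000 + 0.995000)/2 = 0.857500
  f(c_3) = f(0.857500) = -0.080976
  f(a) × f(c) < 0, new interval: [0.720000, 0.857500]
Iteration 4:
  c_4 = (0.720000 + 0.857500)/2 = 0.788750
  f(c_4) = f(0.788750) = 0.082606
  f(a) × f(c) ≥ 0, new interval: [0.788750, 0.857500]

After 4 iteration(s), the approximation is c_4 = 0.788750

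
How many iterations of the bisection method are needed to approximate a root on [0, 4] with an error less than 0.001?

We need (b-a)/2^n ≤ 0.001
(4 - 0)/2^n ≤ 0.001
4/2^n ≤ 0.001
2^n ≥ 4000
n ≥ log₂(4000) = 11.97
n ≥ 12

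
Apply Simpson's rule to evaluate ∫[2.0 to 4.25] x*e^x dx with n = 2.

f(x) = x*e^x
a = 2.0, b = 4.25, n = 2
h = (b - a)/n = 1.125000

Simpson's rule: (h/3)[f(x₀) + 4f(x₁) + 2f(x₂) + ... + f(xₙ)]

x_0 = 2.0000, f(x_0) = 14.778112, coefficient = 1
x_1 = 3.1250, f(x_1) = 71.124672, coefficient = 4
x_2 = 4.2500, f(x_2) = 297.948002, coefficient = 1

I ≈ (1.125000/3) × 597.224803 = 223.959301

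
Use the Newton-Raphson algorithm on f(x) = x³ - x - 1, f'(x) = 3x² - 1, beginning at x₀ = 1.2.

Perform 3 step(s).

f(x) = x³ - x - 1
f'(x) = 3x² - 1
x₀ = 1.2

Newton-Raphson formula: x_{n+1} = x_n - f(x_n)/f'(x_n)

Iteration 1:
  f(1.200000) = -0.472000
  f'(1.200000) = 3.320000
  x_1 = 1.200000 - (-0.472000)/3.320000 = 1.342169
Iteration 2:
  f(1.342169) = 0.075636
  f'(1.342169) = 4.404250
  x_2 = 1.342169 - 0.075636/4.404250 = 1.324995
Iteration 3:
  f(1.324995) = 0.001182
  f'(1.324995) = 4.266837
  x_3 = 1.324995 - 0.001182/4.266837 = 1.324718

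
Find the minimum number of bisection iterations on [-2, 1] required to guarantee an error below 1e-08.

We need (b-a)/2^n ≤ 1e-08
(1 - (-2))/2^n ≤ 1e-08
3/2^n ≤ 1e-08
2^n ≥ 300000000
n ≥ log₂(300000000) = 28.16
n ≥ 29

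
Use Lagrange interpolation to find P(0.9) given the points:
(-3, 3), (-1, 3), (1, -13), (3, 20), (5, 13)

Lagrange interpolation formula:
P(x) = Σ yᵢ × Lᵢ(x)
where Lᵢ(x) = Π_{j≠i} (x - xⱼ)/(xᵢ - xⱼ)

L_0(0.9) = (0.9 - (-1))/(-3 - (-1)) × (0.9 - 1)/(-3 - 1) × (0.9 - 3)/(-3 - 3) × (0.9 - 5)/(-3 - 5) = -0.004260
L_1(0.9) = (0.9 - (-3))/(-1 - (-3)) × (0.9 - 1)/(-1 - 1) × (0.9 - 3)/(-1 - 3) × (0.9 - 5)/(-1 - 5) = 0.034978
L_2(0.9) = (0.9 - (-3))/(1 - (-3)) × (0.9 - (-1))/(1 - (-1)) × (0.9 - 3)/(1 - 3) × (0.9 - 5)/(1 - 5) = 0.996877
L_3(0.9) = (0.9 - (-3))/(3 - (-3)) × (0.9 - (-1))/(3 - (-1)) × (0.9 - 1)/(3 - 1) × (0.9 - 5)/(3 - 5) = -0.031647
L_4(0.9) = (0.9 - (-3))/(5 - (-3)) × (0.9 - (-1))/(5 - (-1)) × (0.9 - 1)/(5 - 1) × (0.9 - 3)/(5 - 3) = 0.004052

P(0.9) = 3×L_0(0.9) + 3×L_1(0.9) + (-13)×L_2(0.9) + 20×L_3(0.9) + 13×L_4(0.9)
P(0.9) = -13.447498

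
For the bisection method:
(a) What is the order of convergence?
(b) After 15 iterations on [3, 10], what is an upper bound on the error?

(a) Bisection has linear (order 1) convergence; the error is halved each step.

(b) Error bound = (b-a)/2^n = (10 - 3)/2^{15}
    = 7/2^{15}

(a) 1 (linear); (b) error ≤ 2.14e-04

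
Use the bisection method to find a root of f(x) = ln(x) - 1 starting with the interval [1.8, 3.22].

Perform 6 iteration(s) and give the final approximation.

f(x) = ln(x) - 1
Initial interval: [1.8, 3.22]

Iteration 1:
  c_1 = (1.800000 + 3.220000)/2 = 2.510000
  f(c_1) = f(2.510000) = -0.079717
  f(a) × f(c) ≥ 0, new interval: [2.510000, 3.220000]
Iteration 2:
  c_2 = (2.510000 + 3.220000)/2 = 2.865000
  f(c_2) = f(2.865000) = 0.052568
  f(a) × f(c) < 0, new interval: [2.510000, 2.865000]
Iteration 3:
  c_3 = (2.510000 + 2.865000)/2 = 2.687500
  f(c_3) = f(2.687500) = -0.011389
  f(a) × f(c) ≥ 0, new interval: [2.687500, 2.865000]
Iteration 4:
  c_4 = (2.687500 + 2.865000)/2 = 2.776250
  f(c_4) = f(2.776250) = 0.021101
  f(a) × f(c) < 0, new interval: [2.687500, 2.776250]
Iteration 5:
  c_5 = (2.687500 + 2.776250)/2 = 2.731875
  f(c_5) = f(2.731875) = 0.004988
  f(a) × f(c) < 0, new interval: [2.687500, 2.731875]
Iteration 6:
  c_6 = (2.687500 + 2.731875)/2 = 2.709688
  f(c_6) = f(2.709688) = -0.003167
  f(a) × f(c) ≥ 0, new interval: [2.709688, 2.731875]

After 6 iteration(s), the approximation is c_6 = 2.709688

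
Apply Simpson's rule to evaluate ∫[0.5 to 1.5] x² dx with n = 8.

f(x) = x²
a = 0.5, b = 1.5, n = 8
h = (b - a)/n = 0.125000

Simpson's rule: (h/3)[f(x₀) + 4f(x₁) + 2f(x₂) + ... + f(xₙ)]

x_0 = 0.5000, f(x_0) = 0.250000, coefficient = 1
x_1 = 0.6250, f(x_1) = 0.390625, coefficient = 4
x_2 = 0.7500, f(x_2) = 0.562500, coefficient = 2
x_3 = 0.8750, f(x_3) = 0.765625, coefficient = 4
x_4 = 1.0000, f(x_4) = 1.000000, coefficient = 2
x_5 = 1.1250, f(x_5) = 1.265625, coefficient = 4
x_6 = 1.2500, f(x_6) = 1.562500, coefficient = 2
x_7 = 1.3750, f(x_7) = 1.890625, coefficient = 4
x_8 = 1.5000, f(x_8) = 2.250000, coefficient = 1

I ≈ (0.125000/3) × 26.000000 = 1.083333
Exact value: 1.083333
Error: 0.000000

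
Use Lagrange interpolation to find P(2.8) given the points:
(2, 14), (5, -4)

Lagrange interpolation formula:
P(x) = Σ yᵢ × Lᵢ(x)
where Lᵢ(x) = Π_{j≠i} (x - xⱼ)/(xᵢ - xⱼ)

L_0(2.8) = (2.8 - 5)/(2 - 5) = 0.733333
L_1(2.8) = (2.8 - 2)/(5 - 2) = 0.266667

P(2.8) = 14×L_0(2.8) + (-4)×L_1(2.8)
P(2.8) = 9.200000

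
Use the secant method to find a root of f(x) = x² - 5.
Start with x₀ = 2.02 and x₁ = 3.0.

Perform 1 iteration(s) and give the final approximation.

f(x) = x² - 5
x₀ = 2.02, x₁ = 3.0

Secant formula: x_{n+1} = x_n - f(x_n)(x_n - x_{n-1})/(f(x_n) - f(x_{n-1}))

Iteration 1:
  f(2.020000) = -0.919600
  f(3.000000) = 4.000000
  x_2 = 3.000000 - 4.000000×(3.000000 - 2.020000)/(4.000000 - (-0.919600))
       = 2.203187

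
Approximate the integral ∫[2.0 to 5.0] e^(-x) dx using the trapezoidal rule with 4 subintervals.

f(x) = e^(-x)
a = 2.0, b = 5.0, n = 4
h = (b - a)/n = 0.750000

Trapezoidal rule: (h/2)[f(x₀) + 2f(x₁) + 2f(x₂) + ... + f(xₙ)]

x_0 = 2.0000, f(x_0) = 0.135335, coefficient = 1
x_1 = 2.7500, f(x_1) = 0.063928, coefficient = 2
x_2 = 3.5000, f(x_2) = 0.030197, coefficient = 2
x_3 = 4.2500, f(x_3) = 0.014264, coefficient = 2
x_4 = 5.0000, f(x_4) = 0.006738, coefficient = 1

I ≈ (0.750000/2) × 0.358852 = 0.134570
Exact value: 0.128597
Error: 0.005972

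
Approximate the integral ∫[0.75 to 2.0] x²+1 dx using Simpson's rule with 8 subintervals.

f(x) = x²+1
a = 0.75, b = 2.0, n = 8
h = (b - a)/n = 0.156250

Simpson's rule: (h/3)[f(x₀) + 4f(x₁) + 2f(x₂) + ... + f(xₙ)]

x_0 = 0.7500, f(x_0) = 1.562500, coefficient = 1
x_1 = 0.9062, f(x_1) = 1.821289, coefficient = 4
x_2 = 1.0625, f(x_2) = 2.128906, coefficient = 2
x_3 = 1.2188, f(x_3) = 2.485352, coefficient = 4
x_4 = 1.3750, f(x_4) = 2.890625, coefficient = 2
x_5 = 1.5312, f(x_5) = 3.344727, coefficient = 4
x_6 = 1.6875, f(x_6) = 3.847656, coefficient = 2
x_7 = 1.8438, f(x_7) = 4.399414, coefficient = 4
x_8 = 2.0000, f(x_8) = 5.000000, coefficient = 1

I ≈ (0.156250/3) × 72.500000 = 3.776042
Exact value: 3.776042
Error: 0.000000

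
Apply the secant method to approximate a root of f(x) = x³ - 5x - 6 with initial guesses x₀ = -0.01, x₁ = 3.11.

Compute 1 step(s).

f(x) = x³ - 5x - 6
x₀ = -0.01, x₁ = 3.11

Secant formula: x_{n+1} = x_n - f(x_n)(x_n - x_{n-1})/(f(x_n) - f(x_{n-1}))

Iteration 1:
  f(-0.010000) = -5.950001
  f(3.110000) = 8.530231
  x_2 = 3.110000 - 8.530231×(3.110000 - (-0.010000))/(8.530231 - (-5.950001))
       = 1.272024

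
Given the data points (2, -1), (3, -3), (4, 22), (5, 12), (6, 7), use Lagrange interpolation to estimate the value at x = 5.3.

Lagrange interpolation formula:
P(x) = Σ yᵢ × Lᵢ(x)
where Lᵢ(x) = Π_{j≠i} (x - xⱼ)/(xᵢ - xⱼ)

L_0(5.3) = (5.3 - 3)/(2 - 3) × (5.3 - 4)/(2 - 4) × (5.3 - 5)/(2 - 5) × (5.3 - 6)/(2 - 6) = -0.026162
L_1(5.3) = (5.3 - 2)/(3 - 2) × (5.3 - 4)/(3 - 4) × (5.3 - 5)/(3 - 5) × (5.3 - 6)/(3 - 6) = 0.150150
L_2(5.3) = (5.3 - 2)/(4 - 2) × (5.3 - 3)/(4 - 3) × (5.3 - 5)/(4 - 5) × (5.3 - 6)/(4 - 6) = -0.398475
L_3(5.3) = (5.3 - 2)/(5 - 2) × (5.3 - 3)/(5 - 3) × (5.3 - 4)/(5 - 4) × (5.3 - 6)/(5 - 6) = 1.151150
L_4(5.3) = (5.3 - 2)/(6 - 2) × (5.3 - 3)/(6 - 3) × (5.3 - 4)/(6 - 4) × (5.3 - 5)/(6 - 5) = 0.123337

P(5.3) = (-1)×L_0(5.3) + (-3)×L_1(5.3) + 22×L_2(5.3) + 12×L_3(5.3) + 7×L_4(5.3)
P(5.3) = 5.486425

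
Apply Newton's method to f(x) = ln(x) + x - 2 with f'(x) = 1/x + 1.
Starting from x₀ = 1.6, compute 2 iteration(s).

f(x) = ln(x) + x - 2
f'(x) = 1/x + 1
x₀ = 1.6

Newton-Raphson formula: x_{n+1} = x_n - f(x_n)/f'(x_n)

Iteration 1:
  f(1.600000) = 0.070004
  f'(1.600000) = 1.625000
  x_1 = 1.600000 - 0.070004/1.625000 = 1.556921
Iteration 2:
  f(1.556921) = -0.000369
  f'(1.556921) = 1.642293
  x_2 = 1.556921 - (-0.000369)/1.642293 = 1.557146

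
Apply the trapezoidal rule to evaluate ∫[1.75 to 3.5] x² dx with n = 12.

f(x) = x²
a = 1.75, b = 3.5, n = 12
h = (b - a)/n = 0.145833

Trapezoidal rule: (h/2)[f(x₀) + 2f(x₁) + 2f(x₂) + ... + f(xₙ)]

x_0 = 1.7500, f(x_0) = 3.062500, coefficient = 1
x_1 = 1.8958, f(x_1) = 3.594184, coefficient = 2
x_2 = 2.0417, f(x_2) = 4.168403, coefficient = 2
x_3 = 2.1875, f(x_3) = 4.785156, coefficient = 2
x_4 = 2.3333, f(x_4) = 5.444444, coefficient = 2
x_5 = 2.4792, f(x_5) = 6.146267, coefficient = 2
x_6 = 2.6250, f(x_6) = 6.890625, coefficient = 2
x_7 = 2.7708, f(x_7) = 7.677517, coefficient = 2
x_8 = 2.9167, f(x_8) = 8.506944, coefficient = 2
x_9 = 3.0625, f(x_9) = 9.378906, coefficient = 2
x_10 = 3.2083, f(x_10) = 10.293403, coefficient = 2
x_11 = 3.3542, f(x_11) = 11.250434, coefficient = 2
x_12 = 3.5000, f(x_12) = 12.250000, coefficient = 1

I ≈ (0.145833/2) × 171.585069 = 12.511411
Exact value: 12.505208
Error: 0.006203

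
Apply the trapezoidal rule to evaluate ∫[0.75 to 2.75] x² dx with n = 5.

f(x) = x²
a = 0.75, b = 2.75, n = 5
h = (b - a)/n = 0.400000

Trapezoidal rule: (h/2)[f(x₀) + 2f(x₁) + 2f(x₂) + ... + f(xₙ)]

x_0 = 0.7500, f(x_0) = 0.562500, coefficient = 1
x_1 = 1.1500, f(x_1) = 1.322500, coefficient = 2
x_2 = 1.5500, f(x_2) = 2.402500, coefficient = 2
x_3 = 1.9500, f(x_3) = 3.802500, coefficient = 2
x_4 = 2.3500, f(x_4) = 5.522500, coefficient = 2
x_5 = 2.7500, f(x_5) = 7.562500, coefficient = 1

I ≈ (0.400000/2) × 34.225000 = 6.845000
Exact value: 6.791667
Error: 0.053333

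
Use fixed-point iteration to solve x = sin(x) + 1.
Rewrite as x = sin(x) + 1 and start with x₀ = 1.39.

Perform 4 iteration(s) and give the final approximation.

Equation: x = sin(x) + 1
Fixed-point form: x = sin(x) + 1
x₀ = 1.39

x_1 = g(1.390000) = 1.983701
x_2 = g(1.983701) = 1.915959
x_3 = g(1.915959) = 1.941020
x_4 = g(1.941020) = 1.932246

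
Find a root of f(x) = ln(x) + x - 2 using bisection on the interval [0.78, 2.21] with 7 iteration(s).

f(x) = ln(x) + x - 2
Initial interval: [0.78, 2.21]

Iteration 1:
  c_1 = (0.780000 + 2.210000)/2 = 1.495000
  f(c_1) = f(1.495000) = -0.102874
  f(a) × f(c) ≥ 0, new interval: [1.495000, 2.210000]
Iteration 2:
  c_2 = (1.495000 + 2.210000)/2 = 1.852500
  f(c_2) = f(1.852500) = 0.469036
  f(a) × f(c) < 0, new interval: [1.495000, 1.852500]
Iteration 3:
  c_3 = (1.495000 + 1.852500)/2 = 1.673750
  f(c_3) = f(1.673750) = 0.188817
  f(a) × f(c) < 0, new interval: [1.495000, 1.673750]
Iteration 4:
  c_4 = (1.495000 + 1.673750)/2 = 1.584375
  f(c_4) = f(1.584375) = 0.044565
  f(a) × f(c) < 0, new interval: [1.495000, 1.584375]
Iteration 5:
  c_5 = (1.495000 + 1.584375)/2 = 1.539688
  f(c_5) = f(1.539688) = -0.028733
  f(a) × f(c) ≥ 0, new interval: [1.539688, 1.584375]
Iteration 6:
  c_6 = (1.539688 + 1.584375)/2 = 1.562031
  f(c_6) = f(1.562031) = 0.008018
  f(a) × f(c) < 0, new interval: [1.539688, 1.562031]
Iteration 7:
  c_7 = (1.539688 + 1.562031)/2 = 1.550859
  f(c_7) = f(1.550859) = -0.010331
  f(a) × f(c) ≥ 0, new interval: [1.550859, 1.562031]

After 7 iteration(s), the approximation is c_7 = 1.550859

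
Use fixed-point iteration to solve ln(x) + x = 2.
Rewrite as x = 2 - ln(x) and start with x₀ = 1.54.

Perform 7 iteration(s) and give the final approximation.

Equation: ln(x) + x = 2
Fixed-point form: x = 2 - ln(x)
x₀ = 1.54

x_1 = g(1.540000) = 1.568218
x_2 = g(1.568218) = 1.550060
x_3 = g(1.550060) = 1.561706
x_4 = g(1.561706) = 1.554221
x_5 = g(1.554221) = 1.559025
x_6 = g(1.559025) = 1.555939
x_7 = g(1.555939) = 1.557921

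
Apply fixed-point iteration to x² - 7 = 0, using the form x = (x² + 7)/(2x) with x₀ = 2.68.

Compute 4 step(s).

Equation: x² - 7 = 0
Fixed-point form: x = (x² + 7)/(2x)
x₀ = 2.68

x_1 = g(2.680000) = 2.645970
x_2 = g(2.645970) = 2.645751
x_3 = g(2.645751) = 2.645751
x_4 = g(2.645751) = 2.645751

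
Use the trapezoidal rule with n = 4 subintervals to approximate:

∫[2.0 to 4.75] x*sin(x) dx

f(x) = x*sin(x)
a = 2.0, b = 4.75, n = 4
h = (b - a)/n = 0.687500

Trapezoidal rule: (h/2)[f(x₀) + 2f(x₁) + 2f(x₂) + ... + f(xₙ)]

x_0 = 2.0000, f(x_0) = 1.818595, coefficient = 1
x_1 = 2.6875, f(x_1) = 1.178864, coefficient = 2
x_2 = 3.3750, f(x_2) = -0.780617, coefficient = 2
x_3 = 4.0625, f(x_3) = -3.234363, coefficient = 2
x_4 = 4.7500, f(x_4) = -4.746641, coefficient = 1

I ≈ (0.687500/2) × -8.600278 = -2.956345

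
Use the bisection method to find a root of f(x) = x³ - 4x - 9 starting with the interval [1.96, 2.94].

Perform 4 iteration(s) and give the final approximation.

f(x) = x³ - 4x - 9
Initial interval: [1.96, 2.94]

Iteration 1:
  c_1 = (1.960000 + 2.940000)/2 = 2.450000
  f(c_1) = f(2.450000) = -4.093875
  f(a) × f(c) ≥ 0, new interval: [2.450000, 2.940000]
Iteration 2:
  c_2 = (2.450000 + 2.940000)/2 = 2.695000
  f(c_2) = f(2.695000) = -0.206148
  f(a) × f(c) ≥ 0, new interval: [2.695000, 2.940000]
Iteration 3:
  c_3 = (2.695000 + 2.940000)/2 = 2.817500
  f(c_3) = f(2.817500) = 2.096178
  f(a) × f(c) < 0, new interval: [2.695000, 2.817500]
Iteration 4:
  c_4 = (2.695000 + 2.817500)/2 = 2.756250
  f(c_4) = f(2.756250) = 0.913994
  f(a) × f(c) < 0, new interval: [2.695000, 2.756250]

After 4 iteration(s), the approximation is c_4 = 2.756250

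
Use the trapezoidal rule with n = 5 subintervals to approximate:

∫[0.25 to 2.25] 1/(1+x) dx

f(x) = 1/(1+x)
a = 0.25, b = 2.25, n = 5
h = (b - a)/n = 0.400000

Trapezoidal rule: (h/2)[f(x₀) + 2f(x₁) + 2f(x₂) + ... + f(xₙ)]

x_0 = 0.2500, f(x_0) = 0.800000, coefficient = 1
x_1 = 0.6500, f(x_1) = 0.606061, coefficient = 2
x_2 = 1.0500, f(x_2) = 0.487805, coefficient = 2
x_3 = 1.4500, f(x_3) = 0.408163, coefficient = 2
x_4 = 1.8500, f(x_4) = 0.350877, coefficient = 2
x_5 = 2.2500, f(x_5) = 0.307692, coefficient = 1

I ≈ (0.400000/2) × 4.813504 = 0.962701
Exact value: 0.955511
Error: 0.007189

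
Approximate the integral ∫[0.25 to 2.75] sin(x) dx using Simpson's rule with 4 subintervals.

f(x) = sin(x)
a = 0.25, b = 2.75, n = 4
h = (b - a)/n = 0.625000

Simpson's rule: (h/3)[f(x₀) + 4f(x₁) + 2f(x₂) + ... + f(xₙ)]

x_0 = 0.2500, f(x_0) = 0.247404, coefficient = 1
x_1 = 0.8750, f(x_1) = 0.767544, coefficient = 4
x_2 = 1.5000, f(x_2) = 0.997495, coefficient = 2
x_3 = 2.1250, f(x_3) = 0.850320, coefficient = 4
x_4 = 2.7500, f(x_4) = 0.381661, coefficient = 1

I ≈ (0.625000/3) × 9.095508 = 1.894898
Exact value: 1.893215
Error: 0.001683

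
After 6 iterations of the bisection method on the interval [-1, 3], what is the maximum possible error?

Bisection error bound: |error| ≤ (b-a)/2^n
|error| ≤ (3 - (-1))/2^6 = 4/2^6
|error| ≤ 0.0625000000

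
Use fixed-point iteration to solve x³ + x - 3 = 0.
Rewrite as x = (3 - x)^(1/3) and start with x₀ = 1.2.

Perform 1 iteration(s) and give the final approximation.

Equation: x³ + x - 3 = 0
Fixed-point form: x = (3 - x)^(1/3)
x₀ = 1.2

x_1 = g(1.200000) = 1.216440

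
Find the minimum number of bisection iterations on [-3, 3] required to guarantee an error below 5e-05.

We need (b-a)/2^n ≤ 5e-05
(3 - (-3))/2^n ≤ 5e-05
6/2^n ≤ 5e-05
2^n ≥ 120000
n ≥ log₂(120000) = 16.87
n ≥ 17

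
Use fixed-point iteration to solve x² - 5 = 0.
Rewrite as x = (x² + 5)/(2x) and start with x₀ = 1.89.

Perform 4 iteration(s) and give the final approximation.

Equation: x² - 5 = 0
Fixed-point form: x = (x² + 5)/(2x)
x₀ = 1.89

x_1 = g(1.890000) = 2.267751
x_2 = g(2.267751) = 2.236289
x_3 = g(2.236289) = 2.236068
x_4 = g(2.236068) = 2.236068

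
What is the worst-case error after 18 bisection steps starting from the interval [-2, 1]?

Bisection error bound: |error| ≤ (b-a)/2^n
|error| ≤ (1 - (-2))/2^18 = 3/2^18
|error| ≤ 0.0000114441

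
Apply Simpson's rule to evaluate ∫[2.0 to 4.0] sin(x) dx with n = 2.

f(x) = sin(x)
a = 2.0, b = 4.0, n = 2
h = (b - a)/n = 1.000000

Simpson's rule: (h/3)[f(x₀) + 4f(x₁) + 2f(x₂) + ... + f(xₙ)]

x_0 = 2.0000, f(x_0) = 0.909297, coefficient = 1
x_1 = 3.0000, f(x_1) = 0.141120, coefficient = 4
x_2 = 4.0000, f(x_2) = -0.756802, coefficient = 1

I ≈ (1.000000/3) × 0.716975 = 0.238992
Exact value: 0.237497
Error: 0.001495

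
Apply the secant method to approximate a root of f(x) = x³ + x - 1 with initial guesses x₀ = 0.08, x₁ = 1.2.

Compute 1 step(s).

f(x) = x³ + x - 1
x₀ = 0.08, x₁ = 1.2

Secant formula: x_{n+1} = x_n - f(x_n)(x_n - x_{n-1})/(f(x_n) - f(x_{n-1}))

Iteration 1:
  f(0.080000) = -0.919488
  f(1.200000) = 1.928000
  x_2 = 1.200000 - 1.928000×(1.200000 - 0.080000)/(1.928000 - (-0.919488))
       = 0.441661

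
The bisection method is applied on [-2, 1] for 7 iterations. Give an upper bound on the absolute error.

Bisection error bound: |error| ≤ (b-a)/2^n
|error| ≤ (1 - (-2))/2^7 = 3/2^7
|error| ≤ 0.0234375000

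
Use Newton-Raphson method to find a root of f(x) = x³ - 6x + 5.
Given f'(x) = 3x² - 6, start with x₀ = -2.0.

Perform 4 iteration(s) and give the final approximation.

f(x) = x³ - 6x + 5
f'(x) = 3x² - 6
x₀ = -2.0

Newton-Raphson formula: x_{n+1} = x_n - f(x_n)/f'(x_n)

Iteration 1:
  f(-2.000000) = 9.000000
  f'(-2.000000) = 6.000000
  x_1 = -2.000000 - 9.000000/6.000000 = -3.500000
Iteration 2:
  f(-3.500000) = -16.875000
  f'(-3.500000) = 30.750000
  x_2 = -3.500000 - (-16.875000)/30.750000 = -2.951220
Iteration 3:
  f(-2.951220) = -2.996910
  f'(-2.951220) = 20.129090
  x_3 = -2.951220 - (-2.996910)/20.129090 = -2.802335
Iteration 4:
  f(-2.802335) = -0.192955
  f'(-2.802335) = 17.559245
  x_4 = -2.802335 - (-0.192955)/17.559245 = -2.791346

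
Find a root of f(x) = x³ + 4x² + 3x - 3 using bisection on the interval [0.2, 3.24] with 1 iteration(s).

f(x) = x³ + 4x² + 3x - 3
Initial interval: [0.2, 3.24]

Iteration 1:
  c_1 = (0.200000 + 3.240000)/2 = 1.720000
  f(c_1) = f(1.720000) = 19.082048
  f(a) × f(c) < 0, new interval: [0.200000, 1.720000]

After 1 iteration(s), the approximation is c_1 = 1.720000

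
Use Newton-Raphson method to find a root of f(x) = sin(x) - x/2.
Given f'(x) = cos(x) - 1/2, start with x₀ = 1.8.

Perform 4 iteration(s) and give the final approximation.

f(x) = sin(x) - x/2
f'(x) = cos(x) - 1/2
x₀ = 1.8

Newton-Raphson formula: x_{n+1} = x_n - f(x_n)/f'(x_n)

Iteration 1:
  f(1.800000) = 0.073848
  f'(1.800000) = -0.727202
  x_1 = 1.800000 - 0.073848/(-0.727202) = 1.901550
Iteration 2:
  f(1.901550) = -0.004977
  f'(1.901550) = -0.824756
  x_2 = 1.901550 - (-0.004977)/(-0.824756) = 1.895515
Iteration 3:
  f(1.895515) = -0.000017
  f'(1.895515) = -0.819042
  x_3 = 1.895515 - (-0.000017)/(-0.819042) = 1.895494
Iteration 4:
  f(1.895494) = 0.000000
  f'(1.895494) = -0.819023
  x_4 = 1.895494 - 0.000000/(-0.819023) = 1.895494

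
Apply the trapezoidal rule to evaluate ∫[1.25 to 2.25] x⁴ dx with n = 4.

f(x) = x⁴
a = 1.25, b = 2.25, n = 4
h = (b - a)/n = 0.250000

Trapezoidal rule: (h/2)[f(x₀) + 2f(x₁) + 2f(x₂) + ... + f(xₙ)]

x_0 = 1.2500, f(x_0) = 2.441406, coefficient = 1
x_1 = 1.5000, f(x_1) = 5.062500, coefficient = 2
x_2 = 1.7500, f(x_2) = 9.378906, coefficient = 2
x_3 = 2.0000, f(x_3) = 16.000000, coefficient = 2
x_4 = 2.2500, f(x_4) = 25.628906, coefficient = 1

I ≈ (0.250000/2) × 88.953125 = 11.119141
Exact value: 10.922656
Error: 0.196484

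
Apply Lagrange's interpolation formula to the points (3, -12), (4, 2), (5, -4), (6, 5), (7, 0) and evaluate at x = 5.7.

Lagrange interpolation formula:
P(x) = Σ yᵢ × Lᵢ(x)
where Lᵢ(x) = Π_{j≠i} (x - xⱼ)/(xᵢ - xⱼ)

L_0(5.7) = (5.7 - 4)/(3 - 4) × (5.7 - 5)/(3 - 5) × (5.7 - 6)/(3 - 6) × (5.7 - 7)/(3 - 7) = 0.019337
L_1(5.7) = (5.7 - 3)/(4 - 3) × (5.7 - 5)/(4 - 5) × (5.7 - 6)/(4 - 6) × (5.7 - 7)/(4 - 7) = -0.122850
L_2(5.7) = (5.7 - 3)/(5 - 3) × (5.7 - 4)/(5 - 4) × (5.7 - 6)/(5 - 6) × (5.7 - 7)/(5 - 7) = 0.447525
L_3(5.7) = (5.7 - 3)/(6 - 3) × (5.7 - 4)/(6 - 4) × (5.7 - 5)/(6 - 5) × (5.7 - 7)/(6 - 7) = 0.696150
L_4(5.7) = (5.7 - 3)/(7 - 3) × (5.7 - 4)/(7 - 4) × (5.7 - 5)/(7 - 5) × (5.7 - 6)/(7 - 6) = -0.040162

P(5.7) = (-12)×L_0(5.7) + 2×L_1(5.7) + (-4)×L_2(5.7) + 5×L_3(5.7) + 0×L_4(5.7)
P(5.7) = 1.212900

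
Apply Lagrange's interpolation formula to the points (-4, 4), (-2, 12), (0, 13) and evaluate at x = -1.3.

Lagrange interpolation formula:
P(x) = Σ yᵢ × Lᵢ(x)
where Lᵢ(x) = Π_{j≠i} (x - xⱼ)/(xᵢ - xⱼ)

L_0(-1.3) = (-1.3 - (-2))/(-4 - (-2)) × (-1.3 - 0)/(-4 - 0) = -0.113750
L_1(-1.3) = (-1.3 - (-4))/(-2 - (-4)) × (-1.3 - 0)/(-2 - 0) = 0.877500
L_2(-1.3) = (-1.3 - (-4))/(0 - (-4)) × (-1.3 - (-2))/(0 - (-2)) = 0.236250

P(-1.3) = 4×L_0(-1.3) + 12×L_1(-1.3) + 13×L_2(-1.3)
P(-1.3) = 13.146250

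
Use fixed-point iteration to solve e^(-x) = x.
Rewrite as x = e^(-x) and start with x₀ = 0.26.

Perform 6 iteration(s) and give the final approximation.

Equation: e^(-x) = x
Fixed-point form: x = e^(-x)
x₀ = 0.26

x_1 = g(0.260000) = 0.771052
x_2 = g(0.771052) = 0.462526
x_3 = g(0.462526) = 0.629691
x_4 = g(0.629691) = 0.532757
x_5 = g(0.532757) = 0.586985
x_6 = g(0.586985) = 0.556001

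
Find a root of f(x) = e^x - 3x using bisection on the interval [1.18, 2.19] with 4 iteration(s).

f(x) = e^x - 3x
Initial interval: [1.18, 2.19]

Iteration 1:
  c_1 = (1.180000 + 2.190000)/2 = 1.685000
  f(c_1) = f(1.685000) = 0.337451
  f(a) × f(c) < 0, new interval: [1.180000, 1.685000]
Iteration 2:
  c_2 = (1.180000 + 1.685000)/2 = 1.432500
  f(c_2) = f(1.432500) = -0.108341
  f(a) × f(c) ≥ 0, new interval: [1.432500, 1.685000]
Iteration 3:
  c_3 = (1.432500 + 1.685000)/2 = 1.558750
  f(c_3) = f(1.558750) = 0.076626
  f(a) × f(c) < 0, new interval: [1.432500, 1.558750]
Iteration 4:
  c_4 = (1.432500 + 1.558750)/2 = 1.495625
  f(c_4) = f(1.495625) = -0.024750
  f(a) × f(c) ≥ 0, new interval: [1.495625, 1.558750]

After 4 iteration(s), the approximation is c_4 = 1.495625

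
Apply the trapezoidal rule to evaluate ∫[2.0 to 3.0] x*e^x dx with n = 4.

f(x) = x*e^x
a = 2.0, b = 3.0, n = 4
h = (b - a)/n = 0.250000

Trapezoidal rule: (h/2)[f(x₀) + 2f(x₁) + 2f(x₂) + ... + f(xₙ)]

x_0 = 2.0000, f(x_0) = 14.778112, coefficient = 1
x_1 = 2.2500, f(x_1) = 21.347406, coefficient = 2
x_2 = 2.5000, f(x_2) = 30.456235, coefficient = 2
x_3 = 2.7500, f(x_3) = 43.017238, coefficient = 2
x_4 = 3.0000, f(x_4) = 60.256611, coefficient = 1

I ≈ (0.250000/2) × 264.676479 = 33.084560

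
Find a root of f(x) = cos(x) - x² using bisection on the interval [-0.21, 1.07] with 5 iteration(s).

f(x) = cos(x) - x²
Initial interval: [-0.21, 1.07]

Iteration 1:
  c_1 = (-0.210000 + 1.070000)/2 = 0.430000
  f(c_1) = f(0.430000) = 0.724066
  f(a) × f(c) ≥ 0, new interval: [0.430000, 1.070000]
Iteration 2:
  c_2 = (0.430000 + 1.070000)/2 = 0.750000
  f(c_2) = f(0.750000) = 0.169189
  f(a) × f(c) ≥ 0, new interval: [0.750000, 1.070000]
Iteration 3:
  c_3 = (0.750000 + 1.070000)/2 = 0.910000
  f(c_3) = f(0.910000) = -0.214354
  f(a) × f(c) < 0, new interval: [0.750000, 0.910000]
Iteration 4:
  c_4 = (0.750000 + 0.910000)/2 = 0.830000
  f(c_4) = f(0.830000) = -0.014024
  f(a) × f(c) < 0, new interval: [0.750000, 0.830000]
Iteration 5:
  c_5 = (0.750000 + 0.830000)/2 = 0.790000
  f(c_5) = f(0.790000) = 0.079745
  f(a) × f(c) ≥ 0, new interval: [0.790000, 0.830000]

After 5 iteration(s), the approximation is c_5 = 0.790000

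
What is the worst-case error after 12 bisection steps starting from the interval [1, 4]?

Bisection error bound: |error| ≤ (b-a)/2^n
|error| ≤ (4 - 1)/2^12 = 3/2^12
|error| ≤ 0.0007324219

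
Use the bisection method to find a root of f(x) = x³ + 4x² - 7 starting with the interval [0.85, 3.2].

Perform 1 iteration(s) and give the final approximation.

f(x) = x³ + 4x² - 7
Initial interval: [0.85, 3.2]

Iteration 1:
  c_1 = (0.850000 + 3.200000)/2 = 2.025000
  f(c_1) = f(2.025000) = 17.706266
  f(a) × f(c) < 0, new interval: [0.850000, 2.025000]

After 1 iteration(s), the approximation is c_1 = 2.025000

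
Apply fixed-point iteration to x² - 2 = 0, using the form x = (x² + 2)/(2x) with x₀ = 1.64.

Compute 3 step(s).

Equation: x² - 2 = 0
Fixed-point form: x = (x² + 2)/(2x)
x₀ = 1.64

x_1 = g(1.640000) = 1.429756
x_2 = g(1.429756) = 1.414298
x_3 = g(1.414298) = 1.414214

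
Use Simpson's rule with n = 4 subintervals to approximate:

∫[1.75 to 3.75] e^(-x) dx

f(x) = e^(-x)
a = 1.75, b = 3.75, n = 4
h = (b - a)/n = 0.500000

Simpson's rule: (h/3)[f(x₀) + 4f(x₁) + 2f(x₂) + ... + f(xₙ)]

x_0 = 1.7500, f(x_0) = 0.173774, coefficient = 1
x_1 = 2.2500, f(x_1) = 0.105399, coefficient = 4
x_2 = 2.7500, f(x_2) = 0.063928, coefficient = 2
x_3 = 3.2500, f(x_3) = 0.038774, coefficient = 4
x_4 = 3.7500, f(x_4) = 0.023518, coefficient = 1

I ≈ (0.500000/3) × 0.901841 = 0.150307
Exact value: 0.150256
Error: 0.000051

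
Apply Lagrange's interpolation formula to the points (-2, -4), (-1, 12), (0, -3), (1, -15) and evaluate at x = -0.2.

Lagrange interpolation formula:
P(x) = Σ yᵢ × Lᵢ(x)
where Lᵢ(x) = Π_{j≠i} (x - xⱼ)/(xᵢ - xⱼ)

L_0(-0.2) = (-0.2 - (-1))/(-2 - (-1)) × (-0.2 - 0)/(-2 - 0) × (-0.2 - 1)/(-2 - 1) = -0.032000
L_1(-0.2) = (-0.2 - (-2))/(-1 - (-2)) × (-0.2 - 0)/(-1 - 0) × (-0.2 - 1)/(-1 - 1) = 0.216000
L_2(-0.2) = (-0.2 - (-2))/(0 - (-2)) × (-0.2 - (-1))/(0 - (-1)) × (-0.2 - 1)/(0 - 1) = 0.864000
L_3(-0.2) = (-0.2 - (-2))/(1 - (-2)) × (-0.2 - (-1))/(1 - (-1)) × (-0.2 - 0)/(1 - 0) = -0.048000

P(-0.2) = (-4)×L_0(-0.2) + 12×L_1(-0.2) + (-3)×L_2(-0.2) + (-15)×L_3(-0.2)
P(-0.2) = 0.848000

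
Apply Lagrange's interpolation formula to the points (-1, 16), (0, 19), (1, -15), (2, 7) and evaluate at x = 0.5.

Lagrange interpolation formula:
P(x) = Σ yᵢ × Lᵢ(x)
where Lᵢ(x) = Π_{j≠i} (x - xⱼ)/(xᵢ - xⱼ)

L_0(0.5) = (0.5 - 0)/(-1 - 0) × (0.5 - 1)/(-1 - 1) × (0.5 - 2)/(-1 - 2) = -0.062500
L_1(0.5) = (0.5 - (-1))/(0 - (-1)) × (0.5 - 1)/(0 - 1) × (0.5 - 2)/(0 - 2) = 0.562500
L_2(0.5) = (0.5 - (-1))/(1 - (-1)) × (0.5 - 0)/(1 - 0) × (0.5 - 2)/(1 - 2) = 0.562500
L_3(0.5) = (0.5 - (-1))/(2 - (-1)) × (0.5 - 0)/(2 - 0) × (0.5 - 1)/(2 - 1) = -0.062500

P(0.5) = 16×L_0(0.5) + 19×L_1(0.5) + (-15)×L_2(0.5) + 7×L_3(0.5)
P(0.5) = 0.812500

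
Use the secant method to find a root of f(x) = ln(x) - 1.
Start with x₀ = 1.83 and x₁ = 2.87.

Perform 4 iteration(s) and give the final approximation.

f(x) = ln(x) - 1
x₀ = 1.83, x₁ = 2.87

Secant formula: x_{n+1} = x_n - f(x_n)(x_n - x_{n-1})/(f(x_n) - f(x_{n-1}))

Iteration 1:
  f(1.830000) = -0.395684
  f(2.870000) = 0.054312
  x_2 = 2.870000 - 0.054312×(2.870000 - 1.830000)/(0.054312 - (-0.395684))
       = 2.744478
Iteration 2:
  f(2.870000) = 0.054312
  f(2.744478) = 0.009591
  x_3 = 2.744478 - 0.009591×(2.744478 - 2.870000)/(0.009591 - 0.054312)
       = 2.717559
Iteration 3:
  f(2.744478) = 0.009591
  f(2.717559) = -0.000266
  x_4 = 2.717559 - (-0.000266)×(2.717559 - 2.744478)/(-0.000266 - 0.009591)
       = 2.718285
Iteration 4:
  f(2.717559) = -0.000266
  f(2.718285) = 0.000001
  x_5 = 2.718285 - 0.000001×(2.718285 - 2.717559)/(0.000001 - (-0.000266))
       = 2.718282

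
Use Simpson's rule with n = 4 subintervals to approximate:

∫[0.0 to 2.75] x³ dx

f(x) = x³
a = 0.0, b = 2.75, n = 4
h = (b - a)/n = 0.687500

Simpson's rule: (h/3)[f(x₀) + 4f(x₁) + 2f(x₂) + ... + f(xₙ)]

x_0 = 0.0000, f(x_0) = 0.000000, coefficient = 1
x_1 = 0.6875, f(x_1) = 0.324951, coefficient = 4
x_2 = 1.3750, f(x_2) = 2.599609, coefficient = 2
x_3 = 2.0625, f(x_3) = 8.773682, coefficient = 4
x_4 = 2.7500, f(x_4) = 20.796875, coefficient = 1

I ≈ (0.687500/3) × 62.390625 = 14.297852
Exact value: 14.297852
Error: 0.000000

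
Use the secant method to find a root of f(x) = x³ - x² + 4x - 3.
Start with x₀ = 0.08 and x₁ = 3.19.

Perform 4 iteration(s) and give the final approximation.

f(x) = x³ - x² + 4x - 3
x₀ = 0.08, x₁ = 3.19

Secant formula: x_{n+1} = x_n - f(x_n)(x_n - x_{n-1})/(f(x_n) - f(x_{n-1}))

Iteration 1:
  f(0.080000) = -2.685888
  f(3.190000) = 32.045659
  x_2 = 3.190000 - 32.045659×(3.190000 - 0.080000)/(32.045659 - (-2.685888))
       = 0.320505
Iteration 2:
  f(3.190000) = 32.045659
  f(0.320505) = -1.787780
  x_3 = 0.320505 - (-1.787780)×(0.320505 - 3.190000)/(-1.787780 - 32.045659)
       = 0.472131
Iteration 3:
  f(0.320505) = -1.787780
  f(0.472131) = -1.229142
  x_4 = 0.472131 - (-1.229142)×(0.472131 - 0.320505)/(-1.229142 - (-1.787780))
       = 0.805746
Iteration 4:
  f(0.472131) = -1.229142
  f(0.805746) = 0.096868
  x_5 = 0.805746 - 0.096868×(0.805746 - 0.472131)/(0.096868 - (-1.229142))
       = 0.781374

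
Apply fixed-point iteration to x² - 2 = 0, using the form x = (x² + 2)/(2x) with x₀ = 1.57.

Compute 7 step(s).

Equation: x² - 2 = 0
Fixed-point form: x = (x² + 2)/(2x)
x₀ = 1.57

x_1 = g(1.570000) = 1.421943
x_2 = g(1.421943) = 1.414235
x_3 = g(1.414235) = 1.414214
x_4 = g(1.414214) = 1.414214
x_5 = g(1.414214) = 1.414214
x_6 = g(1.414214) = 1.414214
x_7 = g(1.414214) = 1.414214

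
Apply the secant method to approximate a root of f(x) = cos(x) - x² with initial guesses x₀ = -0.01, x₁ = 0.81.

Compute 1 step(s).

f(x) = cos(x) - x²
x₀ = -0.01, x₁ = 0.81

Secant formula: x_{n+1} = x_n - f(x_n)(x_n - x_{n-1})/(f(x_n) - f(x_{n-1}))

Iteration 1:
  f(-0.010000) = 0.999850
  f(0.810000) = 0.033398
  x_2 = 0.810000 - 0.033398×(0.810000 - (-0.010000))/(0.033398 - 0.999850)
       = 0.838337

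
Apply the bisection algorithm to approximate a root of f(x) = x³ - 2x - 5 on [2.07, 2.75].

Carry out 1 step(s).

f(x) = x³ - 2x - 5
Initial interval: [2.07, 2.75]

Iteration 1:
  c_1 = (2.070000 + 2.750000)/2 = 2.410000
  f(c_1) = f(2.410000) = 4.177521
  f(a) × f(c) < 0, new interval: [2.070000, 2.410000]

After 1 iteration(s), the approximation is c_1 = 2.410000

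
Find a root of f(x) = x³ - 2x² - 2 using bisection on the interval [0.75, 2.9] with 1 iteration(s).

f(x) = x³ - 2x² - 2
Initial interval: [0.75, 2.9]

Iteration 1:
  c_1 = (0.750000 + 2.900000)/2 = 1.825000
  f(c_1) = f(1.825000) = -2.582859
  f(a) × f(c) ≥ 0, new interval: [1.825000, 2.900000]

After 1 iteration(s), the approximation is c_1 = 1.825000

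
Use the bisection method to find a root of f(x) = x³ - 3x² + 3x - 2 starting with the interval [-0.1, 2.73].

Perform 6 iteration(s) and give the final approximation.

f(x) = x³ - 3x² + 3x - 2
Initial interval: [-0.1, 2.73]

Iteration 1:
  c_1 = (-0.100000 + 2.730000)/2 = 1.315000
  f(c_1) = f(1.315000) = -0.968744
  f(a) × f(c) ≥ 0, new interval: [1.315000, 2.730000]
Iteration 2:
  c_2 = (1.315000 + 2.730000)/2 = 2.022500
  f(c_2) = f(2.022500) = 0.069030
  f(a) × f(c) < 0, new interval: [1.315000, 2.022500]
Iteration 3:
  c_3 = (1.315000 + 2.022500)/2 = 1.668750
  f(c_3) = f(1.668750) = -0.700917
  f(a) × f(c) ≥ 0, new interval: [1.668750, 2.022500]
Iteration 4:
  c_4 = (1.668750 + 2.022500)/2 = 1.845625
  f(c_4) = f(1.845625) = -0.395309
  f(a) × f(c) ≥ 0, new interval: [1.845625, 2.022500]
Iteration 5:
  c_5 = (1.845625 + 2.022500)/2 = 1.934063
  f(c_5) = f(1.934063) = -0.185056
  f(a) × f(c) ≥ 0, new interval: [1.934063, 2.022500]
Iteration 6:
  c_6 = (1.934063 + 2.022500)/2 = 1.978281
  f(c_6) = f(1.978281) = -0.063751
  f(a) × f(c) ≥ 0, new interval: [1.978281, 2.022500]

After 6 iteration(s), the approximation is c_6 = 1.978281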